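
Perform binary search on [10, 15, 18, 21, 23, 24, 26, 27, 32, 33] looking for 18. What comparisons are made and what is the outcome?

Binary search for 18 in [10, 15, 18, 21, 23, 24, 26, 27, 32, 33]:

lo=0, hi=9, mid=4, arr[mid]=23 -> 23 > 18, search left half
lo=0, hi=3, mid=1, arr[mid]=15 -> 15 < 18, search right half
lo=2, hi=3, mid=2, arr[mid]=18 -> Found target at index 2!

Binary search finds 18 at index 2 after 3 comparisons. The search repeatedly halves the search space by comparing with the middle element.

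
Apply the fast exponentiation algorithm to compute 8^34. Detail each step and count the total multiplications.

Computing 8^34 by squaring (build up from 8^1; each line after the first costs one multiplication):

8^1 = 8
8^2 = (8^1)^2 = 8^2 = 64
8^4 = (8^2)^2 = 64^2 = 4096
8^8 = (8^4)^2 = 4096^2 = 16777216
8^16 = (8^8)^2 = 16777216^2 = 281474976710656
8^17 = 8 * 8^16 = 8 * 281474976710656 = 2251799813685248
8^34 = (8^17)^2 = 2251799813685248^2 = 5070602400912917605986812821504

Result: 5070602400912917605986812821504
Multiplications needed: 6 (6 lines after 8^1)

8^34 = 5070602400912917605986812821504. Using exponentiation by squaring, this requires 6 multiplications. The key idea: if the exponent is even, square the half-power; if odd, multiply by the base once.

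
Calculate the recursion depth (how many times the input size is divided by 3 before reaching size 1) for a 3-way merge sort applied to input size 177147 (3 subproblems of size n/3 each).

For divide and conquer with division factor 3:

Problem sizes at each level:
Level 0: 177147
Level 1: 59049
Level 2: 19683
Level 3: 6561
Level 4: 2187
Level 5: 729
Level 6: 243
Level 7: 81
Level 8: 27
Level 9: 9
Level 10: 3
Level 11: 1

The root is level 0 and the size-1 base case is level 11 (the tree spans levels 0 through 11, i.e. 12 levels counting the root), so the depth is the number of divisions: log_3(177147) = 11

The recursion tree depth is log_3(177147) = 11. At each level, the problem size is divided by 3, so it takes 11 divisions to reduce to a base case of size 1. The algorithm makes 3 recursive calls at each level.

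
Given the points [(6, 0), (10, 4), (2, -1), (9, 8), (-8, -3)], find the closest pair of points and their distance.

Computing all pairwise distances among 5 points:

d((6, 0), (10, 4)) = 5.6569
d((6, 0), (2, -1)) = 4.1231 <-- minimum
d((6, 0), (9, 8)) = 8.544
d((6, 0), (-8, -3)) = 14.3178
d((10, 4), (2, -1)) = 9.434
d((10, 4), (9, 8)) = 4.1231 <-- minimum
d((10, 4), (-8, -3)) = 19.3132
d((2, -1), (9, 8)) = 11.4018
d((2, -1), (-8, -3)) = 10.198
d((9, 8), (-8, -3)) = 20.2485

Minimum distance: 4.1231 (tie among 2 pairs: (6, 0) and (2, -1); (10, 4) and (9, 8))

The minimum Euclidean distance is 4.1231. There is a tie: 2 pairs achieve this minimum — (6, 0) and (2, -1); (10, 4) and (9, 8). Any of these is a valid closest pair. For 5 points, brute-force pairwise comparison is shown above. For large n, the divide-and-conquer algorithm (sort by x, recurse on halves, check the dividing strip) achieves O(n log n).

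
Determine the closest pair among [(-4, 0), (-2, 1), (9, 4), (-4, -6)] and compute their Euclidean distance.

Computing all pairwise distances among 4 points:

d((-4, 0), (-2, 1)) = 2.2361 <-- minimum
d((-4, 0), (9, 4)) = 13.6015
d((-4, 0), (-4, -6)) = 6.0
d((-2, 1), (9, 4)) = 11.4018
d((-2, 1), (-4, -6)) = 7.2801
d((9, 4), (-4, -6)) = 16.4012

Closest pair: (-4, 0) and (-2, 1) with distance 2.2361

The closest pair is (-4, 0) and (-2, 1) with Euclidean distance 2.2361. For 4 points, brute-force pairwise comparison is shown above. For large n, the divide-and-conquer algorithm (sort by x, recurse on halves, check the dividing strip) achieves O(n log n).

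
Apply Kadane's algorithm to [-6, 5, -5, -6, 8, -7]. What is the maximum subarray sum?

Using Kadane's algorithm on [-6, 5, -5, -6, 8, -7]:

Scanning through the array:
Position 1 (value 5): max_ending_here = 5, max_so_far = 5
Position 2 (value -5): max_ending_here = 0, max_so_far = 5
Position 3 (value -6): max_ending_here = -6, max_so_far = 5
Position 4 (value 8): max_ending_here = 8, max_so_far = 8
Position 5 (value -7): max_ending_here = 1, max_so_far = 8

Maximum subarray: [8]
Maximum sum: 8

The maximum subarray is [8] with sum 8. This subarray runs from index 4 to index 4.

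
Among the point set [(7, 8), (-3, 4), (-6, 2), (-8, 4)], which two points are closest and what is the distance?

Computing all pairwise distances among 4 points:

d((7, 8), (-3, 4)) = 10.7703
d((7, 8), (-6, 2)) = 14.3178
d((7, 8), (-8, 4)) = 15.5242
d((-3, 4), (-6, 2)) = 3.6056
d((-3, 4), (-8, 4)) = 5.0
d((-6, 2), (-8, 4)) = 2.8284 <-- minimum

Closest pair: (-6, 2) and (-8, 4) with distance 2.8284

The closest pair is (-6, 2) and (-8, 4) with Euclidean distance 2.8284. For 4 points, brute-force pairwise comparison is shown above. For large n, the divide-and-conquer algorithm (sort by x, recurse on halves, check the dividing strip) achieves O(n log n).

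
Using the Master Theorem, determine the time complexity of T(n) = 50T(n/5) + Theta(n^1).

Master Theorem for T(n) = 50T(n/5) + O(n^1):

a = 50, b = 5, c = 1
log_b(a) = log_5(50) = 2.4307

Case 1: c = 1 < log_5(50) = 2.4307
T(n) = O(n^(log_5 50))

For T(n) = 50T(n/5) + O(n^1): log_5(50) = 2.4307. This is Case 1 of the Master Theorem (c < log_b(a), work dominated by leaves), giving O(n^(log_5 50)).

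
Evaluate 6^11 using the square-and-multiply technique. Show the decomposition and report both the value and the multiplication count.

Computing 6^11 by squaring (build up from 6^1; each line after the first costs one multiplication):

6^1 = 6
6^2 = (6^1)^2 = 6^2 = 36
6^4 = (6^2)^2 = 36^2 = 1296
6^5 = 6 * 6^4 = 6 * 1296 = 7776
6^10 = (6^5)^2 = 7776^2 = 60466176
6^11 = 6 * 6^10 = 6 * 60466176 = 362797056

Result: 362797056
Multiplications needed: 5 (5 lines after 6^1)

6^11 = 362797056. Using exponentiation by squaring, this requires 5 multiplications. The key idea: if the exponent is even, square the half-power; if odd, multiply by the base once.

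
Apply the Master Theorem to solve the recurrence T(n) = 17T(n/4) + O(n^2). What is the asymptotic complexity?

Master Theorem for T(n) = 17T(n/4) + O(n^2):

a = 17, b = 4, c = 2
log_b(a) = log_4(17) = 2.0437

Case 1: c = 2 < log_4(17) = 2.0437
T(n) = O(n^(log_4 17))

For T(n) = 17T(n/4) + O(n^2): log_4(17) = 2.0437. This is Case 1 of the Master Theorem (c < log_b(a), work dominated by leaves), giving O(n^(log_4 17)).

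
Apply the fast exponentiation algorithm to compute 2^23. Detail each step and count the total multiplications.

Computing 2^23 by squaring (build up from 2^1; each line after the first costs one multiplication):

2^1 = 2
2^2 = (2^1)^2 = 2^2 = 4
2^4 = (2^2)^2 = 4^2 = 16
2^5 = 2 * 2^4 = 2 * 16 = 32
2^10 = (2^5)^2 = 32^2 = 1024
2^11 = 2 * 2^10 = 2 * 1024 = 2048
2^22 = (2^11)^2 = 2048^2 = 4194304
2^23 = 2 * 2^22 = 2 * 4194304 = 8388608

Result: 8388608
Multiplications needed: 7 (7 lines after 2^1)

2^23 = 8388608. Using exponentiation by squaring, this requires 7 multiplications. The key idea: if the exponent is even, square the half-power; if odd, multiply by the base once.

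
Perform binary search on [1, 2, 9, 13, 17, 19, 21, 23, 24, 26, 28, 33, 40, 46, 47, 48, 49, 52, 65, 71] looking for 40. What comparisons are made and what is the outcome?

Binary search for 40 in [1, 2, 9, 13, 17, 19, 21, 23, 24, 26, 28, 33, 40, 46, 47, 48, 49, 52, 65, 71]:

lo=0, hi=19, mid=9, arr[mid]=26 -> 26 < 40, search right half
lo=10, hi=19, mid=14, arr[mid]=47 -> 47 > 40, search left half
lo=10, hi=13, mid=11, arr[mid]=33 -> 33 < 40, search right half
lo=12, hi=13, mid=12, arr[mid]=40 -> Found target at index 12!

Binary search finds 40 at index 12 after 4 comparisons. The search repeatedly halves the search space by comparing with the middle element.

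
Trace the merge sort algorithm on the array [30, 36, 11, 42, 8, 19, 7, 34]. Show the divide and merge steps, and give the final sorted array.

Merge sort trace:

Split: [30, 36, 11, 42, 8, 19, 7, 34] -> [30, 36, 11, 42] and [8, 19, 7, 34]
  Split: [30, 36, 11, 42] -> [30, 36] and [11, 42]
    Split: [30, 36] -> [30] and [36]
    Merge: [30] + [36] -> [30, 36]
    Split: [11, 42] -> [11] and [42]
    Merge: [11] + [42] -> [11, 42]
  Merge: [30, 36] + [11, 42] -> [11, 30, 36, 42]
  Split: [8, 19, 7, 34] -> [8, 19] and [7, 34]
    Split: [8, 19] -> [8] and [19]
    Merge: [8] + [19] -> [8, 19]
    Split: [7, 34] -> [7] and [34]
    Merge: [7] + [34] -> [7, 34]
  Merge: [8, 19] + [7, 34] -> [7, 8, 19, 34]
Merge: [11, 30, 36, 42] + [7, 8, 19, 34] -> [7, 8, 11, 19, 30, 34, 36, 42]

Final sorted array: [7, 8, 11, 19, 30, 34, 36, 42]

The merge sort proceeds by recursively splitting the array and merging sorted halves.
After all merges, the sorted array is [7, 8, 11, 19, 30, 34, 36, 42].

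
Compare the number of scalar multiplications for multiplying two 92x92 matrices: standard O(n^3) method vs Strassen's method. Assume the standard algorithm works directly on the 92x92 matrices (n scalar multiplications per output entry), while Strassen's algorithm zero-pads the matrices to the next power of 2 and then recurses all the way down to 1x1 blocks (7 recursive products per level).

Matrix multiplication for 92x92 matrices:

Strassen's algorithm requires power-of-2 dimensions. Pad 92x92 to 128x128 (next power of 2).

Standard algorithm: 92^3 = 778688 multiplications
Strassen's algorithm: 7^(log2(128)) = 7^7 = 823543 multiplications
Difference: 778688 - 823543 = -44855 (Strassen uses MORE here due to padding overhead — for small or just-over-power-of-2 n, padding can outweigh the per-level savings)

Standard: 778688 multiplications (92^3). Strassen: 823543 multiplications (7^7, after padding to 128x128). Strassen reduces 8 recursive multiplications to 7 at each level.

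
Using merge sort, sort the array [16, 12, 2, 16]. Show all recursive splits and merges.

Merge sort trace:

Split: [16, 12, 2, 16] -> [16, 12] and [2, 16]
  Split: [16, 12] -> [16] and [12]
  Merge: [16] + [12] -> [12, 16]
  Split: [2, 16] -> [2] and [16]
  Merge: [2] + [16] -> [2, 16]
Merge: [12, 16] + [2, 16] -> [2, 12, 16, 16]

Final sorted array: [2, 12, 16, 16]

The merge sort proceeds by recursively splitting the array and merging sorted halves.
After all merges, the sorted array is [2, 12, 16, 16].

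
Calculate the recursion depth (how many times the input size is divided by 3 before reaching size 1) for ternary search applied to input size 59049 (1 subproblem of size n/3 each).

For divide and conquer with division factor 3:

Problem sizes at each level:
Level 0: 59049
Level 1: 19683
Level 2: 6561
Level 3: 2187
Level 4: 729
Level 5: 243
Level 6: 81
Level 7: 27
Level 8: 9
Level 9: 3
Level 10: 1

The root is level 0 and the size-1 base case is level 10 (the tree spans levels 0 through 10, i.e. 11 levels counting the root), so the depth is the number of divisions: log_3(59049) = 10

The recursion tree depth is log_3(59049) = 10. At each level, the problem size is divided by 3, so it takes 10 divisions to reduce to a base case of size 1. The algorithm makes 1 recursive call at each level.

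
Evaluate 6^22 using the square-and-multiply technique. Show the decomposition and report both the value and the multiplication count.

Computing 6^22 by squaring (build up from 6^1; each line after the first costs one multiplication):

6^1 = 6
6^2 = (6^1)^2 = 6^2 = 36
6^4 = (6^2)^2 = 36^2 = 1296
6^5 = 6 * 6^4 = 6 * 1296 = 7776
6^10 = (6^5)^2 = 7776^2 = 60466176
6^11 = 6 * 6^10 = 6 * 60466176 = 362797056
6^22 = (6^11)^2 = 362797056^2 = 131621703842267136

Result: 131621703842267136
Multiplications needed: 6 (6 lines after 6^1)

6^22 = 131621703842267136. Using exponentiation by squaring, this requires 6 multiplications. The key idea: if the exponent is even, square the half-power; if odd, multiply by the base once.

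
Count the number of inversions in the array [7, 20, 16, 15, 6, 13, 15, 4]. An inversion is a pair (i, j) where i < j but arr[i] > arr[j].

Finding inversions in [7, 20, 16, 15, 6, 13, 15, 4]:

(0, 4): arr[0]=7 > arr[4]=6
(0, 7): arr[0]=7 > arr[7]=4
(1, 2): arr[1]=20 > arr[2]=16
(1, 3): arr[1]=20 > arr[3]=15
(1, 4): arr[1]=20 > arr[4]=6
(1, 5): arr[1]=20 > arr[5]=13
(1, 6): arr[1]=20 > arr[6]=15
(1, 7): arr[1]=20 > arr[7]=4
(2, 3): arr[2]=16 > arr[3]=15
(2, 4): arr[2]=16 > arr[4]=6
(2, 5): arr[2]=16 > arr[5]=13
(2, 6): arr[2]=16 > arr[6]=15
(2, 7): arr[2]=16 > arr[7]=4
(3, 4): arr[3]=15 > arr[4]=6
(3, 5): arr[3]=15 > arr[5]=13
(3, 7): arr[3]=15 > arr[7]=4
(4, 7): arr[4]=6 > arr[7]=4
(5, 7): arr[5]=13 > arr[7]=4
(6, 7): arr[6]=15 > arr[7]=4

Total inversions: 19

The array has 19 inversion(s): (0,4), (0,7), (1,2), (1,3), (1,4), (1,5), (1,6), (1,7), (2,3), (2,4), (2,5), (2,6), (2,7), (3,4), (3,5), (3,7), (4,7), (5,7), (6,7). Each pair (i,j) satisfies i < j and arr[i] > arr[j].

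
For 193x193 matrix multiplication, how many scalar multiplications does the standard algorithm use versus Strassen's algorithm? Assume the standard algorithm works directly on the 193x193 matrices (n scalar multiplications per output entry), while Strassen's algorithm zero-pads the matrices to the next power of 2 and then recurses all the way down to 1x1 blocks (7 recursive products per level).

Matrix multiplication for 193x193 matrices:

Strassen's algorithm requires power-of-2 dimensions. Pad 193x193 to 256x256 (next power of 2).

Standard algorithm: 193^3 = 7189057 multiplications
Strassen's algorithm: 7^(log2(256)) = 7^8 = 5764801 multiplications
Savings: 7189057 - 5764801 = 1424256 multiplications

Standard: 7189057 multiplications (193^3). Strassen: 5764801 multiplications (7^8, after padding to 256x256). Strassen reduces 8 recursive multiplications to 7 at each level.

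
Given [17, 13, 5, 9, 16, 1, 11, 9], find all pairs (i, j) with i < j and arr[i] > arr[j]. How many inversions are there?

Finding inversions in [17, 13, 5, 9, 16, 1, 11, 9]:

(0, 1): arr[0]=17 > arr[1]=13
(0, 2): arr[0]=17 > arr[2]=5
(0, 3): arr[0]=17 > arr[3]=9
(0, 4): arr[0]=17 > arr[4]=16
(0, 5): arr[0]=17 > arr[5]=1
(0, 6): arr[0]=17 > arr[6]=11
(0, 7): arr[0]=17 > arr[7]=9
(1, 2): arr[1]=13 > arr[2]=5
(1, 3): arr[1]=13 > arr[3]=9
(1, 5): arr[1]=13 > arr[5]=1
(1, 6): arr[1]=13 > arr[6]=11
(1, 7): arr[1]=13 > arr[7]=9
(2, 5): arr[2]=5 > arr[5]=1
(3, 5): arr[3]=9 > arr[5]=1
(4, 5): arr[4]=16 > arr[5]=1
(4, 6): arr[4]=16 > arr[6]=11
(4, 7): arr[4]=16 > arr[7]=9
(6, 7): arr[6]=11 > arr[7]=9

Total inversions: 18

The array has 18 inversion(s): (0,1), (0,2), (0,3), (0,4), (0,5), (0,6), (0,7), (1,2), (1,3), (1,5), (1,6), (1,7), (2,5), (3,5), (4,5), (4,6), (4,7), (6,7). Each pair (i,j) satisfies i < j and arr[i] > arr[j].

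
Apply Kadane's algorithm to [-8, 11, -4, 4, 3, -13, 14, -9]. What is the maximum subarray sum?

Using Kadane's algorithm on [-8, 11, -4, 4, 3, -13, 14, -9]:

Scanning through the array:
Position 1 (value 11): max_ending_here = 11, max_so_far = 11
Position 2 (value -4): max_ending_here = 7, max_so_far = 11
Position 3 (value 4): max_ending_here = 11, max_so_far = 11
Position 4 (value 3): max_ending_here = 14, max_so_far = 14
Position 5 (value -13): max_ending_here = 1, max_so_far = 14
Position 6 (value 14): max_ending_here = 15, max_so_far = 15
Position 7 (value -9): max_ending_here = 6, max_so_far = 15

Maximum subarray: [11, -4, 4, 3, -13, 14]
Maximum sum: 15

The maximum subarray is [11, -4, 4, 3, -13, 14] with sum 15. This subarray runs from index 1 to index 6.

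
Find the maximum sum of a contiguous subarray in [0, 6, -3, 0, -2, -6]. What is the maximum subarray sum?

Using Kadane's algorithm on [0, 6, -3, 0, -2, -6]:

Scanning through the array:
Position 1 (value 6): max_ending_here = 6, max_so_far = 6
Position 2 (value -3): max_ending_here = 3, max_so_far = 6
Position 3 (value 0): max_ending_here = 3, max_so_far = 6
Position 4 (value -2): max_ending_here = 1, max_so_far = 6
Position 5 (value -6): max_ending_here = -5, max_so_far = 6

Maximum subarray: [0, 6]
Maximum sum: 6

The maximum subarray is [0, 6] with sum 6. This subarray runs from index 0 to index 1.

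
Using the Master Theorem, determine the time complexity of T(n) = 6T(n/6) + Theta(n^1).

Master Theorem for T(n) = 6T(n/6) + O(n^1):

a = 6, b = 6, c = 1
log_b(a) = log_6(6) = 1.0000

Case 2: c = 1 = log_6(6) = 1.0000
T(n) = O(n^1 log n) = O(n log n)

For T(n) = 6T(n/6) + O(n^1): log_6(6) = 1.0000. This is Case 2 of the Master Theorem (c = log_b(a), equal work at all levels), giving O(n log n).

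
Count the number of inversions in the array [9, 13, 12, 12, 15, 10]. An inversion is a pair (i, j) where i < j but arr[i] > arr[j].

Finding inversions in [9, 13, 12, 12, 15, 10]:

(1, 2): arr[1]=13 > arr[2]=12
(1, 3): arr[1]=13 > arr[3]=12
(1, 5): arr[1]=13 > arr[5]=10
(2, 5): arr[2]=12 > arr[5]=10
(3, 5): arr[3]=12 > arr[5]=10
(4, 5): arr[4]=15 > arr[5]=10

Total inversions: 6

The array has 6 inversion(s): (1,2), (1,3), (1,5), (2,5), (3,5), (4,5). Each pair (i,j) satisfies i < j and arr[i] > arr[j].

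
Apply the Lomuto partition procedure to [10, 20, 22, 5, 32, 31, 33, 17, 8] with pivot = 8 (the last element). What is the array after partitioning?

Lomuto partition with pivot = 8:

Initial array: [10, 20, 22, 5, 32, 31, 33, 17, 8]

arr[0]=10 > 8: no swap
arr[1]=20 > 8: no swap
arr[2]=22 > 8: no swap
arr[3]=5 <= 8: swap with position 0, array becomes [5, 20, 22, 10, 32, 31, 33, 17, 8]
arr[4]=32 > 8: no swap
arr[5]=31 > 8: no swap
arr[6]=33 > 8: no swap
arr[7]=17 > 8: no swap

Place pivot at position 1: [5, 8, 22, 10, 32, 31, 33, 17, 20]
Pivot position: 1

After partitioning with pivot 8, the array becomes [5, 8, 22, 10, 32, 31, 33, 17, 20]. The pivot is placed at index 1. All elements to the left of the pivot are <= 8, and all elements to the right are > 8.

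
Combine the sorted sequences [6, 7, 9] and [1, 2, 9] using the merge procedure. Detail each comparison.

Merging process:

Compare 6 vs 1: take 1 from right. Merged: [1]
Compare 6 vs 2: take 2 from right. Merged: [1, 2]
Compare 6 vs 9: take 6 from left. Merged: [1, 2, 6]
Compare 7 vs 9: take 7 from left. Merged: [1, 2, 6, 7]
Compare 9 vs 9: take 9 from left. Merged: [1, 2, 6, 7, 9]
Append remaining from right: [9]. Merged: [1, 2, 6, 7, 9, 9]

Final merged array: [1, 2, 6, 7, 9, 9]
Total comparisons: 5

The merged array is [1, 2, 6, 7, 9, 9], requiring 5 comparisons. The merge step runs in O(n) time where n is the total number of elements.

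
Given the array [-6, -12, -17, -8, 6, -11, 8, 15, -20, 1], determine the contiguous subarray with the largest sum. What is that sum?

Using Kadane's algorithm on [-6, -12, -17, -8, 6, -11, 8, 15, -20, 1]:

Scanning through the array:
Position 1 (value -12): max_ending_here = -12, max_so_far = -6
Position 2 (value -17): max_ending_here = -17, max_so_far = -6
Position 3 (value -8): max_ending_here = -8, max_so_far = -6
Position 4 (value 6): max_ending_here = 6, max_so_far = 6
Position 5 (value -11): max_ending_here = -5, max_so_far = 6
Position 6 (value 8): max_ending_here = 8, max_so_far = 8
Position 7 (value 15): max_ending_here = 23, max_so_far = 23
Position 8 (value -20): max_ending_here = 3, max_so_far = 23
Position 9 (value 1): max_ending_here = 4, max_so_far = 23

Maximum subarray: [8, 15]
Maximum sum: 23

The maximum subarray is [8, 15] with sum 23. This subarray runs from index 6 to index 7.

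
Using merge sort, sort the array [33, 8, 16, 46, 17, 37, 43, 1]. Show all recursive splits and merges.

Merge sort trace:

Split: [33, 8, 16, 46, 17, 37, 43, 1] -> [33, 8, 16, 46] and [17, 37, 43, 1]
  Split: [33, 8, 16, 46] -> [33, 8] and [16, 46]
    Split: [33, 8] -> [33] and [8]
    Merge: [33] + [8] -> [8, 33]
    Split: [16, 46] -> [16] and [46]
    Merge: [16] + [46] -> [16, 46]
  Merge: [8, 33] + [16, 46] -> [8, 16, 33, 46]
  Split: [17, 37, 43, 1] -> [17, 37] and [43, 1]
    Split: [17, 37] -> [17] and [37]
    Merge: [17] + [37] -> [17, 37]
    Split: [43, 1] -> [43] and [1]
    Merge: [43] + [1] -> [1, 43]
  Merge: [17, 37] + [1, 43] -> [1, 17, 37, 43]
Merge: [8, 16, 33, 46] + [1, 17, 37, 43] -> [1, 8, 16, 17, 33, 37, 43, 46]

Final sorted array: [1, 8, 16, 17, 33, 37, 43, 46]

The merge sort proceeds by recursively splitting the array and merging sorted halves.
After all merges, the sorted array is [1, 8, 16, 17, 33, 37, 43, 46].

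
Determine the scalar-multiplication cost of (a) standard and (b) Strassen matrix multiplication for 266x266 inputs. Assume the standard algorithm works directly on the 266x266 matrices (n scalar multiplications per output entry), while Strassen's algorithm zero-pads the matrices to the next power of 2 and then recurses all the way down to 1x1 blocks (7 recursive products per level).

Matrix multiplication for 266x266 matrices:

Strassen's algorithm requires power-of-2 dimensions. Pad 266x266 to 512x512 (next power of 2).

Standard algorithm: 266^3 = 18821096 multiplications
Strassen's algorithm: 7^(log2(512)) = 7^9 = 40353607 multiplications
Difference: 18821096 - 40353607 = -21532511 (Strassen uses MORE here due to padding overhead — for small or just-over-power-of-2 n, padding can outweigh the per-level savings)

Standard: 18821096 multiplications (266^3). Strassen: 40353607 multiplications (7^9, after padding to 512x512). Strassen reduces 8 recursive multiplications to 7 at each level.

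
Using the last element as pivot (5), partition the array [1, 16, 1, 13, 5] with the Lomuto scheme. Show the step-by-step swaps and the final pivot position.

Lomuto partition with pivot = 5:

Initial array: [1, 16, 1, 13, 5]

arr[0]=1 <= 5: swap with position 0, array becomes [1, 16, 1, 13, 5]
arr[1]=16 > 5: no swap
arr[2]=1 <= 5: swap with position 1, array becomes [1, 1, 16, 13, 5]
arr[3]=13 > 5: no swap

Place pivot at position 2: [1, 1, 5, 13, 16]
Pivot position: 2

After partitioning with pivot 5, the array becomes [1, 1, 5, 13, 16]. The pivot is placed at index 2. All elements to the left of the pivot are <= 5, and all elements to the right are > 5.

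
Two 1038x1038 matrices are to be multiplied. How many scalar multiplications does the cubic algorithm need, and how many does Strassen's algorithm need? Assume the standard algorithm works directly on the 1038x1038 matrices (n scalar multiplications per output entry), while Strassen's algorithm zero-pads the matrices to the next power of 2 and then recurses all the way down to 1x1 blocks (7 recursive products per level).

Matrix multiplication for 1038x1038 matrices:

Strassen's algorithm requires power-of-2 dimensions. Pad 1038x1038 to 2048x2048 (next power of 2).

Standard algorithm: 1038^3 = 1118386872 multiplications
Strassen's algorithm: 7^(log2(2048)) = 7^11 = 1977326743 multiplications
Difference: 1118386872 - 1977326743 = -858939871 (Strassen uses MORE here due to padding overhead — for small or just-over-power-of-2 n, padding can outweigh the per-level savings)

Standard: 1118386872 multiplications (1038^3). Strassen: 1977326743 multiplications (7^11, after padding to 2048x2048). Strassen reduces 8 recursive multiplications to 7 at each level.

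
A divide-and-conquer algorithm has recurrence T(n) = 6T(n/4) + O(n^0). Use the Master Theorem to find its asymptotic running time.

Master Theorem for T(n) = 6T(n/4) + O(n^0):

a = 6, b = 4, c = 0
log_b(a) = log_4(6) = 1.2925

Case 1: c = 0 < log_4(6) = 1.2925
T(n) = O(n^(log_4 6))

For T(n) = 6T(n/4) + O(n^0): log_4(6) = 1.2925. This is Case 1 of the Master Theorem (c < log_b(a), work dominated by leaves), giving O(n^(log_4 6)).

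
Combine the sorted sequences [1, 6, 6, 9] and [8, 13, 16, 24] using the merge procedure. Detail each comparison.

Merging process:

Compare 1 vs 8: take 1 from left. Merged: [1]
Compare 6 vs 8: take 6 from left. Merged: [1, 6]
Compare 6 vs 8: take 6 from left. Merged: [1, 6, 6]
Compare 9 vs 8: take 8 from right. Merged: [1, 6, 6, 8]
Compare 9 vs 13: take 9 from left. Merged: [1, 6, 6, 8, 9]
Append remaining from right: [13, 16, 24]. Merged: [1, 6, 6, 8, 9, 13, 16, 24]

Final merged array: [1, 6, 6, 8, 9, 13, 16, 24]
Total comparisons: 5

The merged array is [1, 6, 6, 8, 9, 13, 16, 24], requiring 5 comparisons. The merge step runs in O(n) time where n is the total number of elements.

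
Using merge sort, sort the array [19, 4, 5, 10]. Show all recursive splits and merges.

Merge sort trace:

Split: [19, 4, 5, 10] -> [19, 4] and [5, 10]
  Split: [19, 4] -> [19] and [4]
  Merge: [19] + [4] -> [4, 19]
  Split: [5, 10] -> [5] and [10]
  Merge: [5] + [10] -> [5, 10]
Merge: [4, 19] + [5, 10] -> [4, 5, 10, 19]

Final sorted array: [4, 5, 10, 19]

The merge sort proceeds by recursively splitting the array and merging sorted halves.
After all merges, the sorted array is [4, 5, 10, 19].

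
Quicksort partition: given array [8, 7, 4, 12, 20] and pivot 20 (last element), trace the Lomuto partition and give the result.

Lomuto partition with pivot = 20:

Initial array: [8, 7, 4, 12, 20]

arr[0]=8 <= 20: swap with position 0, array becomes [8, 7, 4, 12, 20]
arr[1]=7 <= 20: swap with position 1, array becomes [8, 7, 4, 12, 20]
arr[2]=4 <= 20: swap with position 2, array becomes [8, 7, 4, 12, 20]
arr[3]=12 <= 20: swap with position 3, array becomes [8, 7, 4, 12, 20]

Place pivot at position 4: [8, 7, 4, 12, 20]
Pivot position: 4

After partitioning with pivot 20, the array becomes [8, 7, 4, 12, 20]. The pivot is placed at index 4. All elements to the left of the pivot are <= 20, and all elements to the right are > 20.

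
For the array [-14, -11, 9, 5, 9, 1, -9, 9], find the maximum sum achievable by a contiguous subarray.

Using Kadane's algorithm on [-14, -11, 9, 5, 9, 1, -9, 9]:

Scanning through the array:
Position 1 (value -11): max_ending_here = -11, max_so_far = -11
Position 2 (value 9): max_ending_here = 9, max_so_far = 9
Position 3 (value 5): max_ending_here = 14, max_so_far = 14
Position 4 (value 9): max_ending_here = 23, max_so_far = 23
Position 5 (value 1): max_ending_here = 24, max_so_far = 24
Position 6 (value -9): max_ending_here = 15, max_so_far = 24
Position 7 (value 9): max_ending_here = 24, max_so_far = 24

Maximum subarray: [9, 5, 9, 1]
Maximum sum: 24

The maximum subarray is [9, 5, 9, 1] with sum 24. This subarray runs from index 2 to index 5.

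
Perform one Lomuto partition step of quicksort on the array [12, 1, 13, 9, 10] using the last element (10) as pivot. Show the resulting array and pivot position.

Lomuto partition with pivot = 10:

Initial array: [12, 1, 13, 9, 10]

arr[0]=12 > 10: no swap
arr[1]=1 <= 10: swap with position 0, array becomes [1, 12, 13, 9, 10]
arr[2]=13 > 10: no swap
arr[3]=9 <= 10: swap with position 1, array becomes [1, 9, 13, 12, 10]

Place pivot at position 2: [1, 9, 10, 12, 13]
Pivot position: 2

After partitioning with pivot 10, the array becomes [1, 9, 10, 12, 13]. The pivot is placed at index 2. All elements to the left of the pivot are <= 10, and all elements to the right are > 10.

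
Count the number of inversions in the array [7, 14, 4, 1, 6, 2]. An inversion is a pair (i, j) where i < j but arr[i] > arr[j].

Finding inversions in [7, 14, 4, 1, 6, 2]:

(0, 2): arr[0]=7 > arr[2]=4
(0, 3): arr[0]=7 > arr[3]=1
(0, 4): arr[0]=7 > arr[4]=6
(0, 5): arr[0]=7 > arr[5]=2
(1, 2): arr[1]=14 > arr[2]=4
(1, 3): arr[1]=14 > arr[3]=1
(1, 4): arr[1]=14 > arr[4]=6
(1, 5): arr[1]=14 > arr[5]=2
(2, 3): arr[2]=4 > arr[3]=1
(2, 5): arr[2]=4 > arr[5]=2
(4, 5): arr[4]=6 > arr[5]=2

Total inversions: 11

The array has 11 inversion(s): (0,2), (0,3), (0,4), (0,5), (1,2), (1,3), (1,4), (1,5), (2,3), (2,5), (4,5). Each pair (i,j) satisfies i < j and arr[i] > arr[j].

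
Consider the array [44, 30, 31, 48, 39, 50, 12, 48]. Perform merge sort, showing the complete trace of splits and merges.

Merge sort trace:

Split: [44, 30, 31, 48, 39, 50, 12, 48] -> [44, 30, 31, 48] and [39, 50, 12, 48]
  Split: [44, 30, 31, 48] -> [44, 30] and [31, 48]
    Split: [44, 30] -> [44] and [30]
    Merge: [44] + [30] -> [30, 44]
    Split: [31, 48] -> [31] and [48]
    Merge: [31] + [48] -> [31, 48]
  Merge: [30, 44] + [31, 48] -> [30, 31, 44, 48]
  Split: [39, 50, 12, 48] -> [39, 50] and [12, 48]
    Split: [39, 50] -> [39] and [50]
    Merge: [39] + [50] -> [39, 50]
    Split: [12, 48] -> [12] and [48]
    Merge: [12] + [48] -> [12, 48]
  Merge: [39, 50] + [12, 48] -> [12, 39, 48, 50]
Merge: [30, 31, 44, 48] + [12, 39, 48, 50] -> [12, 30, 31, 39, 44, 48, 48, 50]

Final sorted array: [12, 30, 31, 39, 44, 48, 48, 50]

The merge sort proceeds by recursively splitting the array and merging sorted halves.
After all merges, the sorted array is [12, 30, 31, 39, 44, 48, 48, 50].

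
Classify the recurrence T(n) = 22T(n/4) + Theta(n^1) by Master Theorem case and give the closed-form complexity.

Master Theorem for T(n) = 22T(n/4) + O(n^1):

a = 22, b = 4, c = 1
log_b(a) = log_4(22) = 2.2297

Case 1: c = 1 < log_4(22) = 2.2297
T(n) = O(n^(log_4 22))

For T(n) = 22T(n/4) + O(n^1): log_4(22) = 2.2297. This is Case 1 of the Master Theorem (c < log_b(a), work dominated by leaves), giving O(n^(log_4 22)).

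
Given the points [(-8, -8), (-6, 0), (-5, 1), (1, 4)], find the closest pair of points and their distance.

Computing all pairwise distances among 4 points:

d((-8, -8), (-6, 0)) = 8.2462
d((-8, -8), (-5, 1)) = 9.4868
d((-8, -8), (1, 4)) = 15.0
d((-6, 0), (-5, 1)) = 1.4142 <-- minimum
d((-6, 0), (1, 4)) = 8.0623
d((-5, 1), (1, 4)) = 6.7082

Closest pair: (-6, 0) and (-5, 1) with distance 1.4142

The closest pair is (-6, 0) and (-5, 1) with Euclidean distance 1.4142. For 4 points, brute-force pairwise comparison is shown above. For large n, the divide-and-conquer algorithm (sort by x, recurse on halves, check the dividing strip) achieves O(n log n).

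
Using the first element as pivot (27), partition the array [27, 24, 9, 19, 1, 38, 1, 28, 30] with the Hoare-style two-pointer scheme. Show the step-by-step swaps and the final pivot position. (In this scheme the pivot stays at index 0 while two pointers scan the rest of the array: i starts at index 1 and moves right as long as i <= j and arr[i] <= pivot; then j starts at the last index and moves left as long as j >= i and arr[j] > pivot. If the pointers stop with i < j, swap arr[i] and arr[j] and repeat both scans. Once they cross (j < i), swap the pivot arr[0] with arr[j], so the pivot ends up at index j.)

Hoare-style two-pointer partition with pivot = 27:

Initial array: [27, 24, 9, 19, 1, 38, 1, 28, 30]

Pointers start at i = 1, j = 8.
i stops at index 5 (arr[5]=38 > 27), j stops at index 6 (arr[6]=1 <= 27): swap arr[5] and arr[6], array becomes [27, 24, 9, 19, 1, 1, 38, 28, 30]
i ends at 6, j ends at 5: the pointers have crossed (j < i), so scanning stops.

Swap pivot arr[0] with arr[5] to place pivot at position 5: [1, 24, 9, 19, 1, 27, 38, 28, 30]
Pivot position: 5

After partitioning with pivot 27, the array becomes [1, 24, 9, 19, 1, 27, 38, 28, 30]. The pivot is placed at index 5. All elements to the left of the pivot are <= 27, and all elements to the right are > 27.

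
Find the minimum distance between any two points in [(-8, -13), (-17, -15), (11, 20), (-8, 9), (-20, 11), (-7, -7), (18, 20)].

Computing all pairwise distances among 7 points:

d((-8, -13), (-17, -15)) = 9.2195
d((-8, -13), (11, 20)) = 38.0789
d((-8, -13), (-8, 9)) = 22.0
d((-8, -13), (-20, 11)) = 26.8328
d((-8, -13), (-7, -7)) = 6.0828 <-- minimum
d((-8, -13), (18, 20)) = 42.0119
d((-17, -15), (11, 20)) = 44.8219
d((-17, -15), (-8, 9)) = 25.632
d((-17, -15), (-20, 11)) = 26.1725
d((-17, -15), (-7, -7)) = 12.8062
d((-17, -15), (18, 20)) = 49.4975
d((11, 20), (-8, 9)) = 21.9545
d((11, 20), (-20, 11)) = 32.28
d((11, 20), (-7, -7)) = 32.45
d((11, 20), (18, 20)) = 7.0
d((-8, 9), (-20, 11)) = 12.1655
d((-8, 9), (-7, -7)) = 16.0312
d((-8, 9), (18, 20)) = 28.2312
d((-20, 11), (-7, -7)) = 22.2036
d((-20, 11), (18, 20)) = 39.0512
d((-7, -7), (18, 20)) = 36.7967

Closest pair: (-8, -13) and (-7, -7) with distance 6.0828

The closest pair is (-8, -13) and (-7, -7) with Euclidean distance 6.0828. For 7 points, brute-force pairwise comparison is shown above. For large n, the divide-and-conquer algorithm (sort by x, recurse on halves, check the dividing strip) achieves O(n log n).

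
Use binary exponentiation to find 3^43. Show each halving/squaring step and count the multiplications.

Computing 3^43 by squaring (build up from 3^1; each line after the first costs one multiplication):

3^1 = 3
3^2 = (3^1)^2 = 3^2 = 9
3^4 = (3^2)^2 = 9^2 = 81
3^5 = 3 * 3^4 = 3 * 81 = 243
3^10 = (3^5)^2 = 243^2 = 59049
3^20 = (3^10)^2 = 59049^2 = 3486784401
3^21 = 3 * 3^20 = 3 * 3486784401 = 10460353203
3^42 = (3^21)^2 = 10460353203^2 = 109418989131512359209
3^43 = 3 * 3^42 = 3 * 109418989131512359209 = 328256967394537077627

Result: 328256967394537077627
Multiplications needed: 8 (8 lines after 3^1)

3^43 = 328256967394537077627. Using exponentiation by squaring, this requires 8 multiplications. The key idea: if the exponent is even, square the half-power; if odd, multiply by the base once.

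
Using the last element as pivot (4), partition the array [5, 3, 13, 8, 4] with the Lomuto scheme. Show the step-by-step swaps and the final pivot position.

Lomuto partition with pivot = 4:

Initial array: [5, 3, 13, 8, 4]

arr[0]=5 > 4: no swap
arr[1]=3 <= 4: swap with position 0, array becomes [3, 5, 13, 8, 4]
arr[2]=13 > 4: no swap
arr[3]=8 > 4: no swap

Place pivot at position 1: [3, 4, 13, 8, 5]
Pivot position: 1

After partitioning with pivot 4, the array becomes [3, 4, 13, 8, 5]. The pivot is placed at index 1. All elements to the left of the pivot are <= 4, and all elements to the right are > 4.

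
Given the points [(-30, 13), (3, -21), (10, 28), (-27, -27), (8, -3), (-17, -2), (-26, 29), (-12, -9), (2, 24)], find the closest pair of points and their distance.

Computing all pairwise distances among 9 points:

d((-30, 13), (3, -21)) = 47.3814
d((-30, 13), (10, 28)) = 42.72
d((-30, 13), (-27, -27)) = 40.1123
d((-30, 13), (8, -3)) = 41.2311
d((-30, 13), (-17, -2)) = 19.8494
d((-30, 13), (-26, 29)) = 16.4924
d((-30, 13), (-12, -9)) = 28.4253
d((-30, 13), (2, 24)) = 33.8378
d((3, -21), (10, 28)) = 49.4975
d((3, -21), (-27, -27)) = 30.5941
d((3, -21), (8, -3)) = 18.6815
d((3, -21), (-17, -2)) = 27.5862
d((3, -21), (-26, 29)) = 57.8014
d((3, -21), (-12, -9)) = 19.2094
d((3, -21), (2, 24)) = 45.0111
d((10, 28), (-27, -27)) = 66.2873
d((10, 28), (8, -3)) = 31.0644
d((10, 28), (-17, -2)) = 40.3609
d((10, 28), (-26, 29)) = 36.0139
d((10, 28), (-12, -9)) = 43.0465
d((10, 28), (2, 24)) = 8.9443
d((-27, -27), (8, -3)) = 42.4382
d((-27, -27), (-17, -2)) = 26.9258
d((-27, -27), (-26, 29)) = 56.0089
d((-27, -27), (-12, -9)) = 23.4307
d((-27, -27), (2, 24)) = 58.6686
d((8, -3), (-17, -2)) = 25.02
d((8, -3), (-26, 29)) = 46.6905
d((8, -3), (-12, -9)) = 20.8806
d((8, -3), (2, 24)) = 27.6586
d((-17, -2), (-26, 29)) = 32.28
d((-17, -2), (-12, -9)) = 8.6023 <-- minimum
d((-17, -2), (2, 24)) = 32.2025
d((-26, 29), (-12, -9)) = 40.4969
d((-26, 29), (2, 24)) = 28.4429
d((-12, -9), (2, 24)) = 35.8469

Closest pair: (-17, -2) and (-12, -9) with distance 8.6023

The closest pair is (-17, -2) and (-12, -9) with Euclidean distance 8.6023. For 9 points, brute-force pairwise comparison is shown above. For large n, the divide-and-conquer algorithm (sort by x, recurse on halves, check the dividing strip) achieves O(n log n).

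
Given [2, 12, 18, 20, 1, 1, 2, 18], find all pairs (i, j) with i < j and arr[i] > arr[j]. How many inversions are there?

Finding inversions in [2, 12, 18, 20, 1, 1, 2, 18]:

(0, 4): arr[0]=2 > arr[4]=1
(0, 5): arr[0]=2 > arr[5]=1
(1, 4): arr[1]=12 > arr[4]=1
(1, 5): arr[1]=12 > arr[5]=1
(1, 6): arr[1]=12 > arr[6]=2
(2, 4): arr[2]=18 > arr[4]=1
(2, 5): arr[2]=18 > arr[5]=1
(2, 6): arr[2]=18 > arr[6]=2
(3, 4): arr[3]=20 > arr[4]=1
(3, 5): arr[3]=20 > arr[5]=1
(3, 6): arr[3]=20 > arr[6]=2
(3, 7): arr[3]=20 > arr[7]=18

Total inversions: 12

The array has 12 inversion(s): (0,4), (0,5), (1,4), (1,5), (1,6), (2,4), (2,5), (2,6), (3,4), (3,5), (3,6), (3,7). Each pair (i,j) satisfies i < j and arr[i] > arr[j].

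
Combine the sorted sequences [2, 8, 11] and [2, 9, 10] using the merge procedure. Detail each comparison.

Merging process:

Compare 2 vs 2: take 2 from left. Merged: [2]
Compare 8 vs 2: take 2 from right. Merged: [2, 2]
Compare 8 vs 9: take 8 from left. Merged: [2, 2, 8]
Compare 11 vs 9: take 9 from right. Merged: [2, 2, 8, 9]
Compare 11 vs 10: take 10 from right. Merged: [2, 2, 8, 9, 10]
Append remaining from left: [11]. Merged: [2, 2, 8, 9, 10, 11]

Final merged array: [2, 2, 8, 9, 10, 11]
Total comparisons: 5

The merged array is [2, 2, 8, 9, 10, 11], requiring 5 comparisons. The merge step runs in O(n) time where n is the total number of elements.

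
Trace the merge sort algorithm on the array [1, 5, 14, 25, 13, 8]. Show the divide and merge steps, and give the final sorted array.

Merge sort trace:

Split: [1, 5, 14, 25, 13, 8] -> [1, 5, 14] and [25, 13, 8]
  Split: [1, 5, 14] -> [1] and [5, 14]
    Split: [5, 14] -> [5] and [14]
    Merge: [5] + [14] -> [5, 14]
  Merge: [1] + [5, 14] -> [1, 5, 14]
  Split: [25, 13, 8] -> [25] and [13, 8]
    Split: [13, 8] -> [13] and [8]
    Merge: [13] + [8] -> [8, 13]
  Merge: [25] + [8, 13] -> [8, 13, 25]
Merge: [1, 5, 14] + [8, 13, 25] -> [1, 5, 8, 13, 14, 25]

Final sorted array: [1, 5, 8, 13, 14, 25]

The merge sort proceeds by recursively splitting the array and merging sorted halves.
After all merges, the sorted array is [1, 5, 8, 13, 14, 25].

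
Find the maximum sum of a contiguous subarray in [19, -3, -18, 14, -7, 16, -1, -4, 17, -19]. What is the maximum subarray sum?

Using Kadane's algorithm on [19, -3, -18, 14, -7, 16, -1, -4, 17, -19]:

Scanning through the array:
Position 1 (value -3): max_ending_here = 16, max_so_far = 19
Position 2 (value -18): max_ending_here = -2, max_so_far = 19
Position 3 (value 14): max_ending_here = 14, max_so_far = 19
Position 4 (value -7): max_ending_here = 7, max_so_far = 19
Position 5 (value 16): max_ending_here = 23, max_so_far = 23
Position 6 (value -1): max_ending_here = 22, max_so_far = 23
Position 7 (value -4): max_ending_here = 18, max_so_far = 23
Position 8 (value 17): max_ending_here = 35, max_so_far = 35
Position 9 (value -19): max_ending_here = 16, max_so_far = 35

Maximum subarray: [14, -7, 16, -1, -4, 17]
Maximum sum: 35

The maximum subarray is [14, -7, 16, -1, -4, 17] with sum 35. This subarray runs from index 3 to index 8.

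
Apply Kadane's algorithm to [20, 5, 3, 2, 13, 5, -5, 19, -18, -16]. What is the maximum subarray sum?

Using Kadane's algorithm on [20, 5, 3, 2, 13, 5, -5, 19, -18, -16]:

Scanning through the array:
Position 1 (value 5): max_ending_here = 25, max_so_far = 25
Position 2 (value 3): max_ending_here = 28, max_so_far = 28
Position 3 (value 2): max_ending_here = 30, max_so_far = 30
Position 4 (value 13): max_ending_here = 43, max_so_far = 43
Position 5 (value 5): max_ending_here = 48, max_so_far = 48
Position 6 (value -5): max_ending_here = 43, max_so_far = 48
Position 7 (value 19): max_ending_here = 62, max_so_far = 62
Position 8 (value -18): max_ending_here = 44, max_so_far = 62
Position 9 (value -16): max_ending_here = 28, max_so_far = 62

Maximum subarray: [20, 5, 3, 2, 13, 5, -5, 19]
Maximum sum: 62

The maximum subarray is [20, 5, 3, 2, 13, 5, -5, 19] with sum 62. This subarray runs from index 0 to index 7.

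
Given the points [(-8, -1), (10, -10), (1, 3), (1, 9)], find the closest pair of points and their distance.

Computing all pairwise distances among 4 points:

d((-8, -1), (10, -10)) = 20.1246
d((-8, -1), (1, 3)) = 9.8489
d((-8, -1), (1, 9)) = 13.4536
d((10, -10), (1, 3)) = 15.8114
d((10, -10), (1, 9)) = 21.0238
d((1, 3), (1, 9)) = 6.0 <-- minimum

Closest pair: (1, 3) and (1, 9) with distance 6.0

The closest pair is (1, 3) and (1, 9) with Euclidean distance 6.0. For 4 points, brute-force pairwise comparison is shown above. For large n, the divide-and-conquer algorithm (sort by x, recurse on halves, check the dividing strip) achieves O(n log n).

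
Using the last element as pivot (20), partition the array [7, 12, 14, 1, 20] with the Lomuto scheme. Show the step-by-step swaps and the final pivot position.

Lomuto partition with pivot = 20:

Initial array: [7, 12, 14, 1, 20]

arr[0]=7 <= 20: swap with position 0, array becomes [7, 12, 14, 1, 20]
arr[1]=12 <= 20: swap with position 1, array becomes [7, 12, 14, 1, 20]
arr[2]=14 <= 20: swap with position 2, array becomes [7, 12, 14, 1, 20]
arr[3]=1 <= 20: swap with position 3, array becomes [7, 12, 14, 1, 20]

Place pivot at position 4: [7, 12, 14, 1, 20]
Pivot position: 4

After partitioning with pivot 20, the array becomes [7, 12, 14, 1, 20]. The pivot is placed at index 4. All elements to the left of the pivot are <= 20, and all elements to the right are > 20.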